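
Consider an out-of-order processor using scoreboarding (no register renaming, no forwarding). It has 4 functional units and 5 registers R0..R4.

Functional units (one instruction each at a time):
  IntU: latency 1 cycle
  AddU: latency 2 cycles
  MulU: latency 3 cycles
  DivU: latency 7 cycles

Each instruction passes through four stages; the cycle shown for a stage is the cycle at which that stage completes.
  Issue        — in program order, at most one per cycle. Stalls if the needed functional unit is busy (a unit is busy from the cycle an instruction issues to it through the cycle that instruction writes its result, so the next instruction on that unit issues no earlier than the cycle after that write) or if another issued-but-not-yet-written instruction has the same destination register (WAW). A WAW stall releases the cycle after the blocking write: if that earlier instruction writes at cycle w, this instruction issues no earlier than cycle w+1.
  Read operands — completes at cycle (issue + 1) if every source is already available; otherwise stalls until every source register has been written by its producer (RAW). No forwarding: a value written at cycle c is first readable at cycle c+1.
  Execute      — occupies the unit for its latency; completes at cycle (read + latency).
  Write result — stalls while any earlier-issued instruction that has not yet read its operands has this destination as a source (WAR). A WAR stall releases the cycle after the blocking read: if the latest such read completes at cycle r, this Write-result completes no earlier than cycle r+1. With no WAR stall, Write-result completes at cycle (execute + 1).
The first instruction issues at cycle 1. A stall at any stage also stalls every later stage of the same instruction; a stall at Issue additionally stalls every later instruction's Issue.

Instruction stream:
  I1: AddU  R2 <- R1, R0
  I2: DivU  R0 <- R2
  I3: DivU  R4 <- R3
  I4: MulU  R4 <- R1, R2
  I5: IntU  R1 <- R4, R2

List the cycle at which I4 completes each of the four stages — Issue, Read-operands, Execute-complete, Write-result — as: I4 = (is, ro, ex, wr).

I4 = (25, 26, 29, 30)

c1: issue I1 (AddU)
c2: I1 read-ops; issue I2 (DivU)
c4: I1 finished on AddU
c5: I1→R2
c6: I2 read-ops
c13: I2 finished on DivU
c14: I2→R0
c15: issue I3 (DivU)
c16: I3 read-ops
c23: I3 finished on DivU
c24: I3→R4
c25: issue I4 (MulU)
c26: I4 read-ops; issue I5 (IntU)
c29: I4 finished on MulU
c30: I4→R4
c31: I5 read-ops
c32: I5 finished on IntU
c33: I5→R1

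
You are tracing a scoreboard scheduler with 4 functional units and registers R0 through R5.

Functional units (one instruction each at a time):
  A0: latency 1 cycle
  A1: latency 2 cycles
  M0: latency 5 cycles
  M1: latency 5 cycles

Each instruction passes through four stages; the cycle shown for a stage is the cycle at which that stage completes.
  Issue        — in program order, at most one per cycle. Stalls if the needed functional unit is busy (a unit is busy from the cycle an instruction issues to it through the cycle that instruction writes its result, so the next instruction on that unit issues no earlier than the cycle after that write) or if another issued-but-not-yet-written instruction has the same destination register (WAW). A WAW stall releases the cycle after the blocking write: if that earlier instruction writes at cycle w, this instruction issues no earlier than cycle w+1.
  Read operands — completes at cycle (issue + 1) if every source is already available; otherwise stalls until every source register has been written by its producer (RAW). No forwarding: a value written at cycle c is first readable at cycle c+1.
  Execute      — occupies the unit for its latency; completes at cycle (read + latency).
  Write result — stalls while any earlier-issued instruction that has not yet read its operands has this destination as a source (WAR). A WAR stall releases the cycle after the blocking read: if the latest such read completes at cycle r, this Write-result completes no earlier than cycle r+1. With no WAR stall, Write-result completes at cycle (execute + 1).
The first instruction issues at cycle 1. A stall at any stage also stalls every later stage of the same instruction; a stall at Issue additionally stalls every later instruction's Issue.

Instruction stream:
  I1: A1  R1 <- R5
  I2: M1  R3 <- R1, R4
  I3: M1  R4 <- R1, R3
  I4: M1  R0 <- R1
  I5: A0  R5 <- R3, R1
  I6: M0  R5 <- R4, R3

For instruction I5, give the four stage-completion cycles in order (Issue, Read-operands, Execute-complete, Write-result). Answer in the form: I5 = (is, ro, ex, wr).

I5 = (22, 23, 24, 25)

I1: IS=1 RO=2 EX=4 WR=5
I2: IS=2 RO=6 EX=11 WR=12  [RAW R1: wait I1 write@5]
I3: IS=13 RO=14 EX=19 WR=20  [struct: M1 busy until I2 writes@12]
I4: IS=21 RO=22 EX=27 WR=28  [struct: M1 busy until I3 writes@20]
I5: IS=22 RO=23 EX=24 WR=25
I6: IS=26 RO=27 EX=32 WR=33  [WAW R5: wait I5 write@25]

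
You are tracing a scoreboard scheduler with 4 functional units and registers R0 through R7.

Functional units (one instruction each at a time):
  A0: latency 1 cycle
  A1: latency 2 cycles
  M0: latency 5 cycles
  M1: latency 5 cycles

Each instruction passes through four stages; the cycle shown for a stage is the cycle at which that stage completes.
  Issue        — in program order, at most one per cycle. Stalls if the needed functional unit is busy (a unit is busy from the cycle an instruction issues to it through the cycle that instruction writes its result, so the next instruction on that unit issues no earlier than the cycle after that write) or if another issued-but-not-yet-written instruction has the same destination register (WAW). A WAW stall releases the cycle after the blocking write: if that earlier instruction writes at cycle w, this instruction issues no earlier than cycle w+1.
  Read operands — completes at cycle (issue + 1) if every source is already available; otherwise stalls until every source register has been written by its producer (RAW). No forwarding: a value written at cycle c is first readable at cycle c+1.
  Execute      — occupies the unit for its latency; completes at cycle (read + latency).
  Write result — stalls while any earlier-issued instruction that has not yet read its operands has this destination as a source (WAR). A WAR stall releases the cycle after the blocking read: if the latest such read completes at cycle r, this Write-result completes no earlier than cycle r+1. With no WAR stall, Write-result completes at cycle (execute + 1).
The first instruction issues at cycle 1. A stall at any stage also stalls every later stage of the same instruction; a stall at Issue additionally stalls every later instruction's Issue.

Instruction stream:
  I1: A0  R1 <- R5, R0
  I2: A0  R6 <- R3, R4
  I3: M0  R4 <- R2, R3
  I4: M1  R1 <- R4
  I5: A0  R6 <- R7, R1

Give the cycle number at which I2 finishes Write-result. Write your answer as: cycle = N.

cycle = 8

[1] I1 dispatched to A0
[2] I1 operands ready
[3] I1 complete
[4] R1←I1
[5] I2 dispatched to A0
[6] I2 operands ready | I3 dispatched to M0
[7] I2 complete | I3 operands ready | I4 dispatched to M1
[8] R6←I2
[9] I5 dispatched to A0
[12] I3 complete
[13] R4←I3
[14] I4 operands ready
[19] I4 complete
[20] R1←I4
[21] I5 operands ready
[22] I5 complete
[23] R6←I5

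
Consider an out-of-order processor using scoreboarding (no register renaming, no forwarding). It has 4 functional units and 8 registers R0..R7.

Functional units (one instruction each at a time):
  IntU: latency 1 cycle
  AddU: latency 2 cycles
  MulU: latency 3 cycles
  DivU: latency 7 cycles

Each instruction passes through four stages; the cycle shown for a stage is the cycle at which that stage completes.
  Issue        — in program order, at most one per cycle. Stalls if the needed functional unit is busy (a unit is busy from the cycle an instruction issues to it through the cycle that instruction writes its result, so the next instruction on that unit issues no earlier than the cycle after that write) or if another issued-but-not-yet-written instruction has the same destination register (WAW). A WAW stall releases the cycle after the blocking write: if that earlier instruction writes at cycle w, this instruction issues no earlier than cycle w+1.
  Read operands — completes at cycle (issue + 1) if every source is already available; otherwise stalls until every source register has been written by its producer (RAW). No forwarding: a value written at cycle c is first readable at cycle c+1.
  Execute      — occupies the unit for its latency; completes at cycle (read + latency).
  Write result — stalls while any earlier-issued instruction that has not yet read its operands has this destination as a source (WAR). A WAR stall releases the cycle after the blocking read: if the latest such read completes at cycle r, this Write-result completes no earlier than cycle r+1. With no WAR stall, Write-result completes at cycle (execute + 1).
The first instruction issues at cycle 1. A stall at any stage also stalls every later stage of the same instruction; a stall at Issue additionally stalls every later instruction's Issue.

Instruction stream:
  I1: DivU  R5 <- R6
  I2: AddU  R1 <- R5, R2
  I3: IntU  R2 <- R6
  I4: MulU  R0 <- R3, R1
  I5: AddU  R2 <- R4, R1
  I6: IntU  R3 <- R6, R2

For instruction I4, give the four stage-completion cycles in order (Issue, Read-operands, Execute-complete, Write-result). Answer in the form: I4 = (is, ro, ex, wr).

cycle 1: I1→DivU
cycle 2: I1 RO, I2→AddU
cycle 3: I3→IntU
cycle 4: I3 RO, I4→MulU
cycle 5: I3 EX
cycle 9: I1 EX
cycle 10: I1 WR R5
cycle 11: I2 RO
cycle 12: I3 WR R2
cycle 13: I2 EX
cycle 14: I2 WR R1
cycle 15: I4 RO, I5→AddU
cycle 16: I5 RO, I6→IntU
cycle 18: I4 EX, I5 EX
cycle 19: I4 WR R0, I5 WR R2
cycle 20: I6 RO
cycle 21: I6 EX
cycle 22: I6 WR R3

I4 = (4, 15, 18, 19)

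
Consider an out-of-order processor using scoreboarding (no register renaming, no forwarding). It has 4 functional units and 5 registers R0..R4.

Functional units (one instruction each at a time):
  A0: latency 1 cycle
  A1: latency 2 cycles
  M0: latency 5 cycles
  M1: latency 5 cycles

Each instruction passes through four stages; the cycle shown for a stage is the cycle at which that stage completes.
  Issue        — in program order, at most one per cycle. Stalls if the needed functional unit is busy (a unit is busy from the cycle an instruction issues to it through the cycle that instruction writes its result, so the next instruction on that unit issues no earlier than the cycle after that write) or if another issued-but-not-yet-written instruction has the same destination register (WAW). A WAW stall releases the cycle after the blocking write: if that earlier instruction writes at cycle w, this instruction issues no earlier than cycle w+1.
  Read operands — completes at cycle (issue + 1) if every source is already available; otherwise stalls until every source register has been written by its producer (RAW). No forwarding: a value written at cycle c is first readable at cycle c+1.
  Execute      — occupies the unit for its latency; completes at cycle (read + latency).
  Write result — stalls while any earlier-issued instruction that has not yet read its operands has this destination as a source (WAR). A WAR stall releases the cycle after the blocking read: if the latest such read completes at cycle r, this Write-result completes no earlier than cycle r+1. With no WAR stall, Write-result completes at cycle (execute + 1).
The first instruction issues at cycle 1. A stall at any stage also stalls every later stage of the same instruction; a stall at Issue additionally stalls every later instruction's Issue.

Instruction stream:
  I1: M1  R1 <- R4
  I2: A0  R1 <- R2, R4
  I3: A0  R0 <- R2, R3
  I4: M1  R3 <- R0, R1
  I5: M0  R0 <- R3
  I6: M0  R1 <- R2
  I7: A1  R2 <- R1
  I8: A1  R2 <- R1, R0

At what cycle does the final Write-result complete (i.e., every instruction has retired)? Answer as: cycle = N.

cycle = 47

cycle 1: I1 dispatched to M1
cycle 2: I1 operands ready
cycle 7: I1 complete
cycle 8: R1←I1
cycle 9: I2 dispatched to A0
cycle 10: I2 operands ready
cycle 11: I2 complete
cycle 12: R1←I2
cycle 13: I3 dispatched to A0
cycle 14: I3 operands ready | I4 dispatched to M1
cycle 15: I3 complete
cycle 16: R0←I3
cycle 17: I4 operands ready | I5 dispatched to M0
cycle 22: I4 complete
cycle 23: R3←I4
cycle 24: I5 operands ready
cycle 29: I5 complete
cycle 30: R0←I5
cycle 31: I6 dispatched to M0
cycle 32: I6 operands ready | I7 dispatched to A1
cycle 37: I6 complete
cycle 38: R1←I6
cycle 39: I7 operands ready
cycle 41: I7 complete
cycle 42: R2←I7
cycle 43: I8 dispatched to A1
cycle 44: I8 operands ready
cycle 46: I8 complete
cycle 47: R2←I8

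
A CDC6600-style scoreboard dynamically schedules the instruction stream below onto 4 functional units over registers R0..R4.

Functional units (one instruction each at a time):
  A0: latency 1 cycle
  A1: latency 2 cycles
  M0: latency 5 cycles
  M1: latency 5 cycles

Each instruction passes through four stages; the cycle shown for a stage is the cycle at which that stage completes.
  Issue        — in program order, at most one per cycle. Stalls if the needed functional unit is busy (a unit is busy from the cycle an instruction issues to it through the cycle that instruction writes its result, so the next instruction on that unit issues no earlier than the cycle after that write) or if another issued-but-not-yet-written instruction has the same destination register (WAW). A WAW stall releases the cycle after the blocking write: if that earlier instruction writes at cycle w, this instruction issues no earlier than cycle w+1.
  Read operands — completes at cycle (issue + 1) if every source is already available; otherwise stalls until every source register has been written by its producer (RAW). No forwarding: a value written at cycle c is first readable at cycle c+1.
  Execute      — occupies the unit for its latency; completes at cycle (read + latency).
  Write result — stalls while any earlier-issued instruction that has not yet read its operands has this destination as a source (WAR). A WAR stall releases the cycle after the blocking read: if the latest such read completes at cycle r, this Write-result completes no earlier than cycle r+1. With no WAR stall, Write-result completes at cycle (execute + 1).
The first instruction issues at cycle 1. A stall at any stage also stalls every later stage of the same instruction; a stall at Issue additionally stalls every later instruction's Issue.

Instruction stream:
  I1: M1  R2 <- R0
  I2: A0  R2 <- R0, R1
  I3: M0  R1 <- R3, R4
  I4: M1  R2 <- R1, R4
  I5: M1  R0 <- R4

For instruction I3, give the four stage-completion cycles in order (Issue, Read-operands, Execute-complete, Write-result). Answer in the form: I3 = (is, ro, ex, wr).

I3 = (10, 11, 16, 17)

[I1] 1/2/7/8
[I2] 9/10/11/12  (WAW R2: wait I1 write@8)
[I3] 10/11/16/17
[I4] 13/18/23/24  (WAW R2: wait I2 write@12; RAW R1: wait I3 write@17)
[I5] 25/26/31/32  (struct: M1 busy until I4 writes@24)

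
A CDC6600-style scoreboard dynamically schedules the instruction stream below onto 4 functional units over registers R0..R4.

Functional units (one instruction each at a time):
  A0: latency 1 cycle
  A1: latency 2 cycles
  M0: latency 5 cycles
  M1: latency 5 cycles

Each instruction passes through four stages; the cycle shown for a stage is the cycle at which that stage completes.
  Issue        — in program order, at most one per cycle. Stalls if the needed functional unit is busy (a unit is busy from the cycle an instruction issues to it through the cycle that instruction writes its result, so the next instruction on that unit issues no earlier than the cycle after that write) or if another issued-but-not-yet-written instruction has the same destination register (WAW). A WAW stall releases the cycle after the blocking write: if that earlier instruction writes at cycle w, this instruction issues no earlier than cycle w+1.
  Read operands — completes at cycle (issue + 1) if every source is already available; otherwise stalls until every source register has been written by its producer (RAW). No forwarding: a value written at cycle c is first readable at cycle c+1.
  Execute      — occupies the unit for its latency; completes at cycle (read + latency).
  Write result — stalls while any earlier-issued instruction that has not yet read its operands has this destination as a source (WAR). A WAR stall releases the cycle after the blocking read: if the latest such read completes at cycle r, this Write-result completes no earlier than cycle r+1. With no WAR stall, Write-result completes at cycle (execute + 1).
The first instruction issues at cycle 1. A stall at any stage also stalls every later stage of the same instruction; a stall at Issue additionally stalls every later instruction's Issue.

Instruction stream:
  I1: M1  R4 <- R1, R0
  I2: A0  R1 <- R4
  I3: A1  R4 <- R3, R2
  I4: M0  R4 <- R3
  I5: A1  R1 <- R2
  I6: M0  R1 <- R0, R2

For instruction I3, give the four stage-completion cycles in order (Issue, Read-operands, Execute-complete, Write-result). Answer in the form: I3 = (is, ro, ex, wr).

I1: IS=1 RO=2 EX=7 WR=8
I2: IS=2 RO=9 EX=10 WR=11  [RAW R4: wait I1 write@8]
I3: IS=9 RO=10 EX=12 WR=13  [WAW R4: wait I1 write@8]
I4: IS=14 RO=15 EX=20 WR=21  [WAW R4: wait I3 write@13]
I5: IS=15 RO=16 EX=18 WR=19
I6: IS=22 RO=23 EX=28 WR=29  [struct: M0 busy until I4 writes@21]

I3 = (9, 10, 12, 13)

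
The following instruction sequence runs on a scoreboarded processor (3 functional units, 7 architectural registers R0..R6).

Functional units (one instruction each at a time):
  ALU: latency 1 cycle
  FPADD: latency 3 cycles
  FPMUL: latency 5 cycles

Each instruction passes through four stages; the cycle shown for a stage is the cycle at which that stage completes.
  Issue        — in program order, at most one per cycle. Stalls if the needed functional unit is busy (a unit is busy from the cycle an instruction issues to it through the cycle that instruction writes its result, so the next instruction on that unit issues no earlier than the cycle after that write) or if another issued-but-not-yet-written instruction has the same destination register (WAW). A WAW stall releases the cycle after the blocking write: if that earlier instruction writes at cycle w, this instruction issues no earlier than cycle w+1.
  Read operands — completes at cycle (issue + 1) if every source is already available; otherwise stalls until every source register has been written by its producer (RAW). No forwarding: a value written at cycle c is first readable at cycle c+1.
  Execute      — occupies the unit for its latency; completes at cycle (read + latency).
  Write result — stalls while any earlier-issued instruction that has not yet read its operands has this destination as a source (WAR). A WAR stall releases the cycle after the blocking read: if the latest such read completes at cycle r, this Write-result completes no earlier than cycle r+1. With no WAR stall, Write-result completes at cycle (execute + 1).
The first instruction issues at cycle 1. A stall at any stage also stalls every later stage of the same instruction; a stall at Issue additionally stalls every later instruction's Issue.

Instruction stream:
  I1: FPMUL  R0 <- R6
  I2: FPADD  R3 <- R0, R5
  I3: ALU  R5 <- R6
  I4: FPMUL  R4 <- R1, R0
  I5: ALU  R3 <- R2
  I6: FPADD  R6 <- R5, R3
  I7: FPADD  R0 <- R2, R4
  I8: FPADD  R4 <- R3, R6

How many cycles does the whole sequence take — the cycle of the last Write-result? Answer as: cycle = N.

I1  is:1  ro:2  ex:7  wr:8
I2  is:2  ro:9  ex:12  wr:13  — RAW R0: wait I1 write@8
I3  is:3  ro:4  ex:5  wr:10  — WAR R5: wait I2 read@9
I4  is:9  ro:10  ex:15  wr:16  — struct: FPMUL busy until I1 writes@8
I5  is:14  ro:15  ex:16  wr:17  — WAW R3: wait I2 write@13
I6  is:15  ro:18  ex:21  wr:22  — RAW R3: wait I5 write@17
I7  is:23  ro:24  ex:27  wr:28  — struct: FPADD busy until I6 writes@22
I8  is:29  ro:30  ex:33  wr:34  — struct: FPADD busy until I7 writes@28

cycle = 34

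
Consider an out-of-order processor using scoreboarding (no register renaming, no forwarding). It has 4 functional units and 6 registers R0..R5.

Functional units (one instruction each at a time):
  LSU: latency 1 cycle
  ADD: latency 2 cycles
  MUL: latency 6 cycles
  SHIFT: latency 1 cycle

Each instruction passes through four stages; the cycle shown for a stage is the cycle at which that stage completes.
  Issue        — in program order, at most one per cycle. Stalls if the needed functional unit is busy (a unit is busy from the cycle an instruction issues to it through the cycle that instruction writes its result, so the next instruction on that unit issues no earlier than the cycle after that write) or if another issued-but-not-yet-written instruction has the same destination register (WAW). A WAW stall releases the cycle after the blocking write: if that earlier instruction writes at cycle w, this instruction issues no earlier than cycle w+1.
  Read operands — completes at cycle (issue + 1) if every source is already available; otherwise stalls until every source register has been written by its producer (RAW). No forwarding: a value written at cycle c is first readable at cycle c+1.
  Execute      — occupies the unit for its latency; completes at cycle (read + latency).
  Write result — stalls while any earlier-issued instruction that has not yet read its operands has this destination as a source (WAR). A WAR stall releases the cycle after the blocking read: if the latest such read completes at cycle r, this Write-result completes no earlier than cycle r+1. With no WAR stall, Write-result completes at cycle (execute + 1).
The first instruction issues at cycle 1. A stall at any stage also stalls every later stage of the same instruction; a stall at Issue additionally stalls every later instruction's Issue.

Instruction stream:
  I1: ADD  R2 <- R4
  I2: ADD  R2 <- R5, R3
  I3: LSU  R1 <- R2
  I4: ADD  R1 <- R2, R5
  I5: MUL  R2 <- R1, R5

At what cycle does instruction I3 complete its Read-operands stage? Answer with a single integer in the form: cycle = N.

cycle = 11

I1 -> (1, 2, 4, 5)
I2 -> (6, 7, 9, 10)  // struct: ADD busy until I1 writes@5
I3 -> (7, 11, 12, 13)  // RAW R2: wait I2 write@10
I4 -> (14, 15, 17, 18)  // WAW R1: wait I3 write@13
I5 -> (15, 19, 25, 26)  // RAW R1: wait I4 write@18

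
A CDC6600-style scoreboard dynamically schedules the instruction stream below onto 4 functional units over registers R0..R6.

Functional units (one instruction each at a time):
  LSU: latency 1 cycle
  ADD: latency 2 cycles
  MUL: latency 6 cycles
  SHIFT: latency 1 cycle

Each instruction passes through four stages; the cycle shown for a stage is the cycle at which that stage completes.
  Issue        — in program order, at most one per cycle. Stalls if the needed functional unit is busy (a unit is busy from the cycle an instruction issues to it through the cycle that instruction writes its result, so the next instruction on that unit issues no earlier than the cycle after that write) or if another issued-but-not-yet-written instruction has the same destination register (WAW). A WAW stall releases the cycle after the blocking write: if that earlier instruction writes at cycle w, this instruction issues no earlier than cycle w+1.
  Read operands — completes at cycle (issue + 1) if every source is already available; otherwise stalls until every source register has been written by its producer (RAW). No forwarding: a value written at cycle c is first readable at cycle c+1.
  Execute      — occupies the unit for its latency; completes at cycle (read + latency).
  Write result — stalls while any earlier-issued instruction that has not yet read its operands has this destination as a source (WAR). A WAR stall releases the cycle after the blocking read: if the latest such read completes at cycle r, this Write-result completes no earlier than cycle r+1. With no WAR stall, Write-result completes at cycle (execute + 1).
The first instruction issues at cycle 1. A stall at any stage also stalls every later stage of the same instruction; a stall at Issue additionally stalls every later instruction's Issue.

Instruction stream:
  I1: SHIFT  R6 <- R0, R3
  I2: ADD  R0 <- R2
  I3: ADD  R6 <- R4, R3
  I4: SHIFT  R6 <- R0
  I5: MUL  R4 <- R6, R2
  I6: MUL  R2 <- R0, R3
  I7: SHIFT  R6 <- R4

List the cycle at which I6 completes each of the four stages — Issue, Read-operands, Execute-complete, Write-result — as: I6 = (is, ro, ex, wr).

I6 = (24, 25, 31, 32)

cycle 1: I1 dispatched to SHIFT
cycle 2: I1 operands ready; I2 dispatched to ADD
cycle 3: I1 complete; I2 operands ready
cycle 4: R6←I1
cycle 5: I2 complete
cycle 6: R0←I2
cycle 7: I3 dispatched to ADD
cycle 8: I3 operands ready
cycle 10: I3 complete
cycle 11: R6←I3
cycle 12: I4 dispatched to SHIFT
cycle 13: I4 operands ready; I5 dispatched to MUL
cycle 14: I4 complete
cycle 15: R6←I4
cycle 16: I5 operands ready
cycle 22: I5 complete
cycle 23: R4←I5
cycle 24: I6 dispatched to MUL
cycle 25: I6 operands ready; I7 dispatched to SHIFT
cycle 26: I7 operands ready
cycle 27: I7 complete
cycle 28: R6←I7
cycle 31: I6 complete
cycle 32: R2←I6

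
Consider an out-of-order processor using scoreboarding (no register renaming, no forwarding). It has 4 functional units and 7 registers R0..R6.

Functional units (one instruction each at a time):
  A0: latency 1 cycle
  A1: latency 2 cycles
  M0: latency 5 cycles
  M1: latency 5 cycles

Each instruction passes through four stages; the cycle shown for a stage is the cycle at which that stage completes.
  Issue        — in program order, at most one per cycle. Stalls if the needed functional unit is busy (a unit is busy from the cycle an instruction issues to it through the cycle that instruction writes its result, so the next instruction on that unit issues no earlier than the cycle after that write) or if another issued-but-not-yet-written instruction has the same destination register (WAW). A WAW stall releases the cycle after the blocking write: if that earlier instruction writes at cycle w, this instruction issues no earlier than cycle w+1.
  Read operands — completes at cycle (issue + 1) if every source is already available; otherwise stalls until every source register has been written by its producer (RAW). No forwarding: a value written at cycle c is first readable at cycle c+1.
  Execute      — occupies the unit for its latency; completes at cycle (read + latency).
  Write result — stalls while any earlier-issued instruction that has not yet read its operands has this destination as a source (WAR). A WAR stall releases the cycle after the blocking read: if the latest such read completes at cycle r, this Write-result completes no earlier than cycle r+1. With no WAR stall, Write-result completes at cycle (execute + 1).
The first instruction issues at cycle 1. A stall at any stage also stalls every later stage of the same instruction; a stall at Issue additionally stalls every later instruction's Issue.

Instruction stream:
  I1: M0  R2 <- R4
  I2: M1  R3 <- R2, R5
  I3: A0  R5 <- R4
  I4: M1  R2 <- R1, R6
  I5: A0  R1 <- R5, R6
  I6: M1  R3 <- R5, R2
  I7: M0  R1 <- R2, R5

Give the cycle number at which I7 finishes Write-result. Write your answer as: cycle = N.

cycle = 32

t=1  I1 issues→M0
t=2  I1 reads, I2 issues→M1
t=3  I3 issues→A0
t=4  I3 reads
t=5  I3 exec-done
t=7  I1 exec-done
t=8  I1 writes R2
t=9  I2 reads
t=10  I3 writes R5
t=14  I2 exec-done
t=15  I2 writes R3
t=16  I4 issues→M1
t=17  I4 reads, I5 issues→A0
t=18  I5 reads
t=19  I5 exec-done
t=20  I5 writes R1
t=22  I4 exec-done
t=23  I4 writes R2
t=24  I6 issues→M1
t=25  I6 reads, I7 issues→M0
t=26  I7 reads
t=30  I6 exec-done
t=31  I6 writes R3, I7 exec-done
t=32  I7 writes R1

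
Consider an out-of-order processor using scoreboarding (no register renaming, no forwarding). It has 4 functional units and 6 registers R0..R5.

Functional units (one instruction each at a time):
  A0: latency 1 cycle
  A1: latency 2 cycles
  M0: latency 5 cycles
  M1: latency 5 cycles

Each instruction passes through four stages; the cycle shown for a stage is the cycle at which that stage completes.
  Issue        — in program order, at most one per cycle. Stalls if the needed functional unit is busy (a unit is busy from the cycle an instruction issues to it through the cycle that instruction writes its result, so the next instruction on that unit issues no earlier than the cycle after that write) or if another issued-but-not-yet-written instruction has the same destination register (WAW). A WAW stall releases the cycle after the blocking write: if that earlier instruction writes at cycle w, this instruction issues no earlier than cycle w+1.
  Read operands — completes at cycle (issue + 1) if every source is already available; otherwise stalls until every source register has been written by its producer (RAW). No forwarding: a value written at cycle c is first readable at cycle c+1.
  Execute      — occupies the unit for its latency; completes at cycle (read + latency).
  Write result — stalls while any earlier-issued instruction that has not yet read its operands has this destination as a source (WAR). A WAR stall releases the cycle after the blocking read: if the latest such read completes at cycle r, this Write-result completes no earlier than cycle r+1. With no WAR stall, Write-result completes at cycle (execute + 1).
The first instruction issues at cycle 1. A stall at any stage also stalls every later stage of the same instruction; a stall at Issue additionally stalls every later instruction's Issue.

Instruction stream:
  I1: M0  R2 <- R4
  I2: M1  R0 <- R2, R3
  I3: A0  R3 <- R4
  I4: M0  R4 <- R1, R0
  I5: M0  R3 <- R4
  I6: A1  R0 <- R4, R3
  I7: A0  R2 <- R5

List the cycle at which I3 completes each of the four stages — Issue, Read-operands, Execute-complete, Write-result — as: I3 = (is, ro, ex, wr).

t=1  I1→M0
t=2  I1 RO; I2→M1
t=3  I3→A0
t=4  I3 RO
t=5  I3 EX
t=7  I1 EX
t=8  I1 WR R2
t=9  I2 RO; I4→M0
t=10  I3 WR R3
t=14  I2 EX
t=15  I2 WR R0
t=16  I4 RO
t=21  I4 EX
t=22  I4 WR R4
t=23  I5→M0
t=24  I5 RO; I6→A1
t=25  I7→A0
t=26  I7 RO
t=27  I7 EX
t=28  I7 WR R2
t=29  I5 EX
t=30  I5 WR R3
t=31  I6 RO
t=33  I6 EX
t=34  I6 WR R0

I3 = (3, 4, 5, 10)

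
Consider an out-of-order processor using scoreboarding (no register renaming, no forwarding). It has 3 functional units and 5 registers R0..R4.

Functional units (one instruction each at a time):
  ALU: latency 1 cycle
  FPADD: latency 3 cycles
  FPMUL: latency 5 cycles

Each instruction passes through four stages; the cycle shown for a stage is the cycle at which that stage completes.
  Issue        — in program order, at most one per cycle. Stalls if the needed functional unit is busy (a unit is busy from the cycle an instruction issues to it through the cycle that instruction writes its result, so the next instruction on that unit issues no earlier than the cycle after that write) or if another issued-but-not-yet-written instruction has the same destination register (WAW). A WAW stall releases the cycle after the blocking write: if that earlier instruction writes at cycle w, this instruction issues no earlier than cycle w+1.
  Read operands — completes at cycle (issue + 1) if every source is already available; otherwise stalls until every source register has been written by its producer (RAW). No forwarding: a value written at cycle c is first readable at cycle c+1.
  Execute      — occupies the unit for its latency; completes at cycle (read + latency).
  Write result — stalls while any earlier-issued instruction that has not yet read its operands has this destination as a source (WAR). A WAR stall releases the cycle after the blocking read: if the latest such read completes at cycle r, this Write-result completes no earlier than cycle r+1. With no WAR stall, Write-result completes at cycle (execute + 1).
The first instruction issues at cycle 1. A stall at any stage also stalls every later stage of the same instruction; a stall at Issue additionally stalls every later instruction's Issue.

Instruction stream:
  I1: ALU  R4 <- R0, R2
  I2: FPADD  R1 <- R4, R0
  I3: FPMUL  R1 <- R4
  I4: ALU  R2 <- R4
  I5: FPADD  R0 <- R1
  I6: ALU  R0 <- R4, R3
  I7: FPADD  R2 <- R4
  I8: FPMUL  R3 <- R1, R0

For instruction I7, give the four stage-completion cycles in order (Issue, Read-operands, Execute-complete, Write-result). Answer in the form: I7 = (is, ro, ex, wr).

I7 = (24, 25, 28, 29)

I1  is:1  ro:2  ex:3  wr:4
I2  is:2  ro:5  ex:8  wr:9  — RAW R4: wait I1 write@4
I3  is:10  ro:11  ex:16  wr:17  — WAW R1: wait I2 write@9
I4  is:11  ro:12  ex:13  wr:14
I5  is:12  ro:18  ex:21  wr:22  — RAW R1: wait I3 write@17
I6  is:23  ro:24  ex:25  wr:26  — WAW R0: wait I5 write@22
I7  is:24  ro:25  ex:28  wr:29
I8  is:25  ro:27  ex:32  wr:33  — RAW R0: wait I6 write@26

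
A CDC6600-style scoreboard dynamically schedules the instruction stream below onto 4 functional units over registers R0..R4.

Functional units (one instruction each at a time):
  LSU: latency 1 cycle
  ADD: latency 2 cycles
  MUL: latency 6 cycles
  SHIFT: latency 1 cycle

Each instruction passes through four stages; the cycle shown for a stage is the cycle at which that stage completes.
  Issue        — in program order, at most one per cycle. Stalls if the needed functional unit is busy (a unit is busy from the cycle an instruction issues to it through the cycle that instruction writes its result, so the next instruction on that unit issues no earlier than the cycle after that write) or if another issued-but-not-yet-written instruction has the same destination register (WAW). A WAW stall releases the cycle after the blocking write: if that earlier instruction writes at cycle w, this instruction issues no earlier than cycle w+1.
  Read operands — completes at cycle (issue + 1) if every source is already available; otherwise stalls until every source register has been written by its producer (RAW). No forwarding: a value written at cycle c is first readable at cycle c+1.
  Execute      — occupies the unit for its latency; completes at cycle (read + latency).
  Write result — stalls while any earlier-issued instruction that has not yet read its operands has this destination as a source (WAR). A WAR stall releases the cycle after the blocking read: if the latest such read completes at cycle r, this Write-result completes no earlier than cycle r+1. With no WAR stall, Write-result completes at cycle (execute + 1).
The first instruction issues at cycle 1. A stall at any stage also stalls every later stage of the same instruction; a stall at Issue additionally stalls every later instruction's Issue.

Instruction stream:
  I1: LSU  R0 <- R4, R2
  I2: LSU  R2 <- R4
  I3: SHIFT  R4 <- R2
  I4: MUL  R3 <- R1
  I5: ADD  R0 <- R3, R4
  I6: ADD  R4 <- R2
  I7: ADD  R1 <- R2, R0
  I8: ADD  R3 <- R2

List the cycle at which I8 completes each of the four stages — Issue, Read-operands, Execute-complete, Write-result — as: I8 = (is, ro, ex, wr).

cycle 1: I1 dispatched to LSU
cycle 2: I1 operands ready
cycle 3: I1 complete
cycle 4: R0←I1
cycle 5: I2 dispatched to LSU
cycle 6: I2 operands ready; I3 dispatched to SHIFT
cycle 7: I2 complete; I4 dispatched to MUL
cycle 8: R2←I2; I4 operands ready; I5 dispatched to ADD
cycle 9: I3 operands ready
cycle 10: I3 complete
cycle 11: R4←I3
cycle 14: I4 complete
cycle 15: R3←I4
cycle 16: I5 operands ready
cycle 18: I5 complete
cycle 19: R0←I5
cycle 20: I6 dispatched to ADD
cycle 21: I6 operands ready
cycle 23: I6 complete
cycle 24: R4←I6
cycle 25: I7 dispatched to ADD
cycle 26: I7 operands ready
cycle 28: I7 complete
cycle 29: R1←I7
cycle 30: I8 dispatched to ADD
cycle 31: I8 operands ready
cycle 33: I8 complete
cycle 34: R3←I8

I8 = (30, 31, 33, 34)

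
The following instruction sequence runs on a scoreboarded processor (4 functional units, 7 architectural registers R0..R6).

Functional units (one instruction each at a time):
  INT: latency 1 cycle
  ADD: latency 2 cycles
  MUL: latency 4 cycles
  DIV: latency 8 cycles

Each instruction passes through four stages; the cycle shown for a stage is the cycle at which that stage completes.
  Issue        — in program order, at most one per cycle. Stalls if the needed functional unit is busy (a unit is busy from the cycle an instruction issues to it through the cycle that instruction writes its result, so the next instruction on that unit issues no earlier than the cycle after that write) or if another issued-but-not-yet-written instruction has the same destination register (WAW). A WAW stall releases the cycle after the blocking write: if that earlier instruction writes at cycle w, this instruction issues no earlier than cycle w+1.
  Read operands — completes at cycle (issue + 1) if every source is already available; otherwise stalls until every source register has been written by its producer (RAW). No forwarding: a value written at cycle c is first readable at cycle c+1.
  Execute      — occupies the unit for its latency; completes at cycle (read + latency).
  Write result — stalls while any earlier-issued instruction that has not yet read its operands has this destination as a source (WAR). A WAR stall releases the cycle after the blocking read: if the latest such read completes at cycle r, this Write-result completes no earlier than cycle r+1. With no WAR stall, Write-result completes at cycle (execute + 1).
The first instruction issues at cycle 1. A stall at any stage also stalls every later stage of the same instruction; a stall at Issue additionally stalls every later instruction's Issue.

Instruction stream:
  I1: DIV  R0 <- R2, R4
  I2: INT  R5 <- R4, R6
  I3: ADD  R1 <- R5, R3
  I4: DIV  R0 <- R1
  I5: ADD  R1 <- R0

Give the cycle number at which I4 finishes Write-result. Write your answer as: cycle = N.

cycle = 22

[1] I1 dispatched to DIV
[2] I1 operands ready · I2 dispatched to INT
[3] I2 operands ready · I3 dispatched to ADD
[4] I2 complete
[5] R5←I2
[6] I3 operands ready
[8] I3 complete
[9] R1←I3
[10] I1 complete
[11] R0←I1
[12] I4 dispatched to DIV
[13] I4 operands ready · I5 dispatched to ADD
[21] I4 complete
[22] R0←I4
[23] I5 operands ready
[25] I5 complete
[26] R1←I5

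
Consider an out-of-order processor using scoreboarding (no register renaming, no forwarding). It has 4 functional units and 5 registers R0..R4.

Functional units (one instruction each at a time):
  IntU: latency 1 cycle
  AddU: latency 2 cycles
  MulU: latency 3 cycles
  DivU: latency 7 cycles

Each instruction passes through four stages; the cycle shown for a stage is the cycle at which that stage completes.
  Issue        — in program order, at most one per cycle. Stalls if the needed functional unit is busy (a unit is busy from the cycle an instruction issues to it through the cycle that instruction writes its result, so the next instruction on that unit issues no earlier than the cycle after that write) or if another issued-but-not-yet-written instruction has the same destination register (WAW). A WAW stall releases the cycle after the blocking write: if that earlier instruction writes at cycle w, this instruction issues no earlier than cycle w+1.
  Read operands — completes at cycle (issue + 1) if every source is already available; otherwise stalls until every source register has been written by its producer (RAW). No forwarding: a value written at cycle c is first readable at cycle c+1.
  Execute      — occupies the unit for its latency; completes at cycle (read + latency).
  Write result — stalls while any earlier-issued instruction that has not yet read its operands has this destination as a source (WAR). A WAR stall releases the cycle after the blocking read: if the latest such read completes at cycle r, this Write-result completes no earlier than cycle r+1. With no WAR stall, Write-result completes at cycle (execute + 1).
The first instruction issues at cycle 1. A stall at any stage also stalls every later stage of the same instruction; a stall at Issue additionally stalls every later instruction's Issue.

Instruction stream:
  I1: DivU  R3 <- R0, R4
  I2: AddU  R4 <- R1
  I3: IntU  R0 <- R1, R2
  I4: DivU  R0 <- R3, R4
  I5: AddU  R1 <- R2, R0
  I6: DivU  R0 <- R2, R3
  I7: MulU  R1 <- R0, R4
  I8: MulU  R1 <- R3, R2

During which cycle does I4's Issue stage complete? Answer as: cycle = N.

c1: I1 issues→DivU
c2: I1 reads; I2 issues→AddU
c3: I2 reads; I3 issues→IntU
c4: I3 reads
c5: I2 exec-done; I3 exec-done
c6: I2 writes R4; I3 writes R0
c9: I1 exec-done
c10: I1 writes R3
c11: I4 issues→DivU
c12: I4 reads; I5 issues→AddU
c19: I4 exec-done
c20: I4 writes R0
c21: I5 reads; I6 issues→DivU
c22: I6 reads
c23: I5 exec-done
c24: I5 writes R1
c25: I7 issues→MulU
c29: I6 exec-done
c30: I6 writes R0
c31: I7 reads
c34: I7 exec-done
c35: I7 writes R1
c36: I8 issues→MulU
c37: I8 reads
c40: I8 exec-done
c41: I8 writes R1

cycle = 11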